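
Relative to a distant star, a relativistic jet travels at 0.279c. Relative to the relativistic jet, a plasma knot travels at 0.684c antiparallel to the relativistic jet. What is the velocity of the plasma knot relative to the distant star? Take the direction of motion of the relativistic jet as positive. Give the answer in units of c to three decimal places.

With v = 0.279 and u' = -0.684 (in units of c),
u = (u' + v)/(1 + u'v/c²):
u = (-0.684 + 0.279) / (1 + (-0.684)·0.279) = -0.4050/0.8092 = -0.5005
(Galilean addition would give -0.405c.)

-0.501c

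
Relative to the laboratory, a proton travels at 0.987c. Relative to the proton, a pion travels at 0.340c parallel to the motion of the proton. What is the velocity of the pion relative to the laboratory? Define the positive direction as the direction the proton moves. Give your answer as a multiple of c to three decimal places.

With v = 0.987 and u' = 0.340 (in units of c),
u = (u' + v)/(1 + u'v/c²):
u = (0.340 + 0.987) / (1 + 0.340·0.987) = 1.3270/1.3356 = 0.9936
(Galilean addition would give +1.327c, exceeding c.)

0.994c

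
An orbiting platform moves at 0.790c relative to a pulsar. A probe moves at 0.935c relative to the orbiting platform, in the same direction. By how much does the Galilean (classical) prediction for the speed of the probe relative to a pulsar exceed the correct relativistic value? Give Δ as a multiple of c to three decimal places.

Galilean: u_cl = 0.935 + 0.790 = 1.7250.
Relativistic: u_rel = (0.935 + 0.790) / (1 + 0.935·0.790) = 1.7250/1.7387 = 0.9921.
Δ = 1.7250 − 0.9921 = 0.7329.
(The classical prediction exceeds c; the relativistic result does not.)

Δ = 0.733c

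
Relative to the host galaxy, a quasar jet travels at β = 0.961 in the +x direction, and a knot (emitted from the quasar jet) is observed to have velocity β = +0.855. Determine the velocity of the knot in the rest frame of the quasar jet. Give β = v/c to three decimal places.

β = -0.594

Invert the composition law: u' = (u − v)/(1 − uv/c²).
u' = (0.855 − 0.961) / (1 − (0.855)(0.961)) = -0.1060/0.1783 = -0.5944.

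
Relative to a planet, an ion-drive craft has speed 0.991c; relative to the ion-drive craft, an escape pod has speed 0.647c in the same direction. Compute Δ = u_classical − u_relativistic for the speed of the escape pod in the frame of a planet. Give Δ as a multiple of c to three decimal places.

Galilean: u_cl = 0.647 + 0.991 = 1.6380.
Relativistic: u_rel = (0.647 + 0.991) / (1 + 0.647·0.991) = 1.6380/1.6412 = 0.9981.
Δ = 1.6380 − 0.9981 = 0.6399.
(The classical prediction exceeds c; the relativistic result does not.)

Δ = 0.640c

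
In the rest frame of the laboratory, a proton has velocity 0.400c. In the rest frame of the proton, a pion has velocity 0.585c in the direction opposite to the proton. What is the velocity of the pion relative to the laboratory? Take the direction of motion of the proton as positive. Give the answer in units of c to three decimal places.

-0.242c

With v = 0.400 and u' = -0.585 (in units of c),
u = (u' + v)/(1 + u'v/c²):
u = (-0.585 + 0.400) / (1 + (-0.585)·0.400) = -0.1850/0.7660 = -0.2415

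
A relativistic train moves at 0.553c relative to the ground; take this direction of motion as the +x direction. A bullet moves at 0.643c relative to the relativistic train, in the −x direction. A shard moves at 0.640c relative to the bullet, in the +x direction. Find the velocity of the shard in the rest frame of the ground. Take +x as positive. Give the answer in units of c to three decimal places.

Apply u = (u' + v)/(1 + u'v/c²) successively, working outward toward the ground.
Start: velocity of the relativistic train relative to the ground = 0.5530c.
Compose with the bullet (u' = -0.643 in the relativistic train frame): u_1 = (-0.643 + 0.553) / (1 + (-0.643)·0.553) = -0.0900/0.6444 = -0.1397.
Compose with the shard (u' = 0.640 in the bullet frame): u_2 = (0.640 + (-0.140)) / (1 + 0.640·(-0.140)) = 0.5003/0.9106 = 0.5495.

+0.549c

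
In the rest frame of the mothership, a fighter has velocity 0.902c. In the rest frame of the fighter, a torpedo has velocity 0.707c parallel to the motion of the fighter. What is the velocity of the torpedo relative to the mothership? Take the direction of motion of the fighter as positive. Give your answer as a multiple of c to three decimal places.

0.982c

With v = 0.902 and u' = 0.707 (in units of c),
u = (u' + v)/(1 + u'v/c²):
u = (0.707 + 0.902) / (1 + 0.707·0.902) = 1.6090/1.6377 = 0.9825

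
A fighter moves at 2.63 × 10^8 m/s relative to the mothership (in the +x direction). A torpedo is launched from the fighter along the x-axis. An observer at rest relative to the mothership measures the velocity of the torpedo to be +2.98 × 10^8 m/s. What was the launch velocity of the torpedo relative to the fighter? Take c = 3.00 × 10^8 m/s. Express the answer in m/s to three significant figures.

+2.71 × 10^8 m/s

v = 0.877c, u = 0.993c.
Invert the composition law: u' = (u − v)/(1 − uv/c²).
u' = (0.993 − 0.877) / (1 − (0.993)(0.877)) = 0.1167/0.1292 = 0.9031.
u' = 0.9031 × 3.00 × 10^8 m/s.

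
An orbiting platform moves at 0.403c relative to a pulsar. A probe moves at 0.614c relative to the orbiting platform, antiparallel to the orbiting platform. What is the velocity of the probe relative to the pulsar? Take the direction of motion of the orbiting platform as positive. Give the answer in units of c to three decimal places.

-0.280c

With v = 0.403 and u' = -0.614 (in units of c),
u = (u' + v)/(1 + u'v/c²):
u = (-0.614 + 0.403) / (1 + (-0.614)·0.403) = -0.2110/0.7526 = -0.2804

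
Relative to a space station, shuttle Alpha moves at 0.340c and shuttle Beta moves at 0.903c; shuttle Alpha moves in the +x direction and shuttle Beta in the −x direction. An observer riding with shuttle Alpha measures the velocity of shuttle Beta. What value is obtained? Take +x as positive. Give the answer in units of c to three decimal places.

β_A = 0.340, β_B = -0.903.
Transform to A's frame with the inverse velocity-addition law: u' = (u − v)/(1 − uv/c²), taking u = β_B and v = β_A.
u' = (-0.903 − 0.340) / (1 − (0.340)(-0.903)) = -1.2430/1.3070 = -0.9510.

-0.951c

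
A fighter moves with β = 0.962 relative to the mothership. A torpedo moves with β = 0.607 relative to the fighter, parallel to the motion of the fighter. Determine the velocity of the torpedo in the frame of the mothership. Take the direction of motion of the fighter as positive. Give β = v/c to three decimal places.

With v = 0.962 and u' = 0.607 (in units of c),
u = (u' + v)/(1 + u'v/c²):
u = (0.607 + 0.962) / (1 + 0.607·0.962) = 1.5690/1.5839 = 0.9906
(Galilean addition would give +1.569c, exceeding c.)

β = 0.991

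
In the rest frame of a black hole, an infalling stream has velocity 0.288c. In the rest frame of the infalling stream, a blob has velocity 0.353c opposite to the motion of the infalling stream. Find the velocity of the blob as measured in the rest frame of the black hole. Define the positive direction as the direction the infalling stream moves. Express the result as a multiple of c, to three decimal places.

With v = 0.288 and u' = -0.353 (in units of c),
u = (u' + v)/(1 + u'v/c²):
u = (-0.353 + 0.288) / (1 + (-0.353)·0.288) = -0.0650/0.8983 = -0.0724

-0.072c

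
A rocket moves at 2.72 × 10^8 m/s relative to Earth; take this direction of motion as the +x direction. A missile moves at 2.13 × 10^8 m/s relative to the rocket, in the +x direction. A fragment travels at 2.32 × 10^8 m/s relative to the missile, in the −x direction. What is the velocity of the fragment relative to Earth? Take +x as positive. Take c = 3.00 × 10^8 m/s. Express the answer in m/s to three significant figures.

Apply u = (u' + v)/(1 + u'v/c²) successively, working outward toward Earth.
(Dividing each given speed by c = 3.00 × 10^8 m/s to work in units of c.)
Start: velocity of the rocket relative to Earth = 0.9067c.
Compose with the missile (u' = 0.710 in the rocket frame): u_1 = (0.710 + 0.907) / (1 + 0.710·0.907) = 1.6167/1.6437 = 0.9835.
Compose with the fragment (u' = -0.773 in the missile frame): u_2 = (-0.773 + 0.984) / (1 + (-0.773)·0.984) = 0.2102/0.2394 = 0.8780.
So u = 0.8780 × 3.00 × 10^8 m/s.

+2.63 × 10^8 m/s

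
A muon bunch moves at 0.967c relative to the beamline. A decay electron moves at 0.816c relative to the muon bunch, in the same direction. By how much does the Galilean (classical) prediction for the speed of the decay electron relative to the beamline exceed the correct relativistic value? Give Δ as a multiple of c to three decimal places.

Δ = 0.786c

Galilean: u_cl = 0.816 + 0.967 = 1.7830.
Relativistic: u_rel = (0.816 + 0.967) / (1 + 0.816·0.967) = 1.7830/1.7891 = 0.9966.
Δ = 1.7830 − 0.9966 = 0.7864.
(The classical prediction exceeds c; the relativistic result does not.)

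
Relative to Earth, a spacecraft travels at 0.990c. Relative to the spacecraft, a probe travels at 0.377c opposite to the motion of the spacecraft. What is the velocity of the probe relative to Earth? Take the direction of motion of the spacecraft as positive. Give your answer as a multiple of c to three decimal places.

+0.978c

With v = 0.990 and u' = -0.377 (in units of c),
u = (u' + v)/(1 + u'v/c²):
u = (-0.377 + 0.990) / (1 + (-0.377)·0.990) = 0.6130/0.6268 = 0.9780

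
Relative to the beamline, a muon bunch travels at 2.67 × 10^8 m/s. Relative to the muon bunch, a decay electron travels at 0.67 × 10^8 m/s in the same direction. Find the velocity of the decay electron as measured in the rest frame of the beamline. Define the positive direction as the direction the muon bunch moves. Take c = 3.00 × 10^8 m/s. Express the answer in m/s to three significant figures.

In units of c (dividing by 3.00 × 10^8 m/s): v = 0.890, u' = 0.223.
u = (u' + v)/(1 + u'v/c²):
u = (0.223 + 0.890) / (1 + 0.223·0.890) = 1.1133/1.1988 = 0.9287
Converting back: u = 0.9287 × 3.00 × 10^8 m/s.

2.79 × 10^8 m/s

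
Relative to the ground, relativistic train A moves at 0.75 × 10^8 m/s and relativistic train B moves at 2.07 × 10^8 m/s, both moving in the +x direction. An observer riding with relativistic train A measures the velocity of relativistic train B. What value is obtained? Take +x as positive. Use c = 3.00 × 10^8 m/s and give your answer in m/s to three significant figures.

β_A = 0.250, β_B = 0.690 (dividing each by c = 3.00 × 10^8 m/s).
Transform to A's frame with the inverse velocity-addition law: u' = (u − v)/(1 − uv/c²), taking u = β_B and v = β_A.
u' = (0.690 − 0.250) / (1 − (0.250)(0.690)) = 0.4400/0.8275 = 0.5317.
u' = 0.5317 × 3.00 × 10^8 m/s.

+1.60 × 10^8 m/s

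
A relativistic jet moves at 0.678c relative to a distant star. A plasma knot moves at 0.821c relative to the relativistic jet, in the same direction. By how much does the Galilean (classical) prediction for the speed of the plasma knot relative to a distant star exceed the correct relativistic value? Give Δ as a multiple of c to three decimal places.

Galilean: u_cl = 0.821 + 0.678 = 1.4990.
Relativistic: u_rel = (0.821 + 0.678) / (1 + 0.821·0.678) = 1.4990/1.5566 = 0.9630.
Δ = 1.4990 − 0.9630 = 0.5360.
(The classical prediction exceeds c; the relativistic result does not.)

Δ = 0.536c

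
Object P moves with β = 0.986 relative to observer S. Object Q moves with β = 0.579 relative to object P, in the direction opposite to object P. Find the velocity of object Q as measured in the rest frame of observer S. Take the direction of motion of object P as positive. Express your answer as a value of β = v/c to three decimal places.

β = +0.948

With v = 0.986 and u' = -0.579 (in units of c),
u = (u' + v)/(1 + u'v/c²):
u = (-0.579 + 0.986) / (1 + (-0.579)·0.986) = 0.4070/0.4291 = 0.9485
(Galilean addition would give +0.407c.)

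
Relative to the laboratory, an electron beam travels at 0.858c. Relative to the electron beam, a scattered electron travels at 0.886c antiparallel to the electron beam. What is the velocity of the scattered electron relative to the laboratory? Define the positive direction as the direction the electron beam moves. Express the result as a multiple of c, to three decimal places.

With v = 0.858 and u' = -0.886 (in units of c),
u = (u' + v)/(1 + u'v/c²):
u = (-0.886 + 0.858) / (1 + (-0.886)·0.858) = -0.0280/0.2398 = -0.1168
(Galilean addition would give -0.028c.)

-0.117c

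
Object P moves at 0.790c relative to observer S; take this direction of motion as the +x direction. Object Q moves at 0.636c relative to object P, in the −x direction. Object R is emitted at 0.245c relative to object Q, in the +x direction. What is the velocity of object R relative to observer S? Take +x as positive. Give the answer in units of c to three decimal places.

Apply u = (u' + v)/(1 + u'v/c²) successively, working outward toward observer S.
Start: velocity of object P relative to observer S = 0.7900c.
Compose with object Q (u' = -0.636 in object P frame): u_1 = (-0.636 + 0.790) / (1 + (-0.636)·0.790) = 0.1540/0.4976 = 0.3095.
Compose with object R (u' = 0.245 in object Q frame): u_2 = (0.245 + 0.310) / (1 + 0.245·0.310) = 0.5545/1.0758 = 0.5154.

+0.515c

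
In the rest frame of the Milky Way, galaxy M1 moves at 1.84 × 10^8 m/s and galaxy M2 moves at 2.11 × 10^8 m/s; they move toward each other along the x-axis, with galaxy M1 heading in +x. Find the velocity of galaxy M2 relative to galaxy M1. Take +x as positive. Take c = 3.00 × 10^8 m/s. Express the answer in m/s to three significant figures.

-2.76 × 10^8 m/s

β_A = 0.613, β_B = -0.703 (dividing each by c = 3.00 × 10^8 m/s).
Transform to A's frame with the inverse velocity-addition law: u' = (u − v)/(1 − uv/c²), taking u = β_B and v = β_A.
u' = (-0.703 − 0.613) / (1 − (0.613)(-0.703)) = -1.3167/1.4314 = -0.9199.
u' = -0.9199 × 3.00 × 10^8 m/s.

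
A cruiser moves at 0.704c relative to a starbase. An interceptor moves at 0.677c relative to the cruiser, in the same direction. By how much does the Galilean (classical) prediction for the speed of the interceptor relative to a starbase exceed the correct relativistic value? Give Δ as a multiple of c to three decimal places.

Galilean: u_cl = 0.677 + 0.704 = 1.3810.
Relativistic: u_rel = (0.677 + 0.704) / (1 + 0.677·0.704) = 1.3810/1.4766 = 0.9353.
Δ = 1.3810 − 0.9353 = 0.4457.
(The classical prediction exceeds c; the relativistic result does not.)

Δ = 0.446c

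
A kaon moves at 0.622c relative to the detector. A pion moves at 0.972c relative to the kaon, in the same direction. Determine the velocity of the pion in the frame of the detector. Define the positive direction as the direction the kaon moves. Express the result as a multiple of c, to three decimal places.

0.993c

With v = 0.622 and u' = 0.972 (in units of c),
u = (u' + v)/(1 + u'v/c²):
u = (0.972 + 0.622) / (1 + 0.972·0.622) = 1.5940/1.6046 = 0.9934
(Galilean addition would give +1.594c, exceeding c.)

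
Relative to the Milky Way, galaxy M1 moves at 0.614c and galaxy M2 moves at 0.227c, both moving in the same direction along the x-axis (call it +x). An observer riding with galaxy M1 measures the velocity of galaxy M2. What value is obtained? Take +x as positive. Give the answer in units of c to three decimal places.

-0.450c

β_A = 0.614, β_B = 0.227.
Transform to A's frame with the inverse velocity-addition law: u' = (u − v)/(1 − uv/c²), taking u = β_B and v = β_A.
u' = (0.227 − 0.614) / (1 − (0.614)(0.227)) = -0.3870/0.8606 = -0.4497.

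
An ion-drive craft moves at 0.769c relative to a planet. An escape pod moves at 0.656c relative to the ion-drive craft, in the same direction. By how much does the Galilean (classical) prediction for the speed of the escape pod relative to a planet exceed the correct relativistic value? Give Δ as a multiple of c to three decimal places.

Δ = 0.478c

Galilean: u_cl = 0.656 + 0.769 = 1.4250.
Relativistic: u_rel = (0.656 + 0.769) / (1 + 0.656·0.769) = 1.4250/1.5045 = 0.9472.
Δ = 1.4250 − 0.9472 = 0.4778.
(The classical prediction exceeds c; the relativistic result does not.)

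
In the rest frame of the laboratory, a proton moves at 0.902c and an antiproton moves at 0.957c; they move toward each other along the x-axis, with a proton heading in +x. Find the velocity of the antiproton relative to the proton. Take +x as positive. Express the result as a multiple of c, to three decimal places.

β_A = 0.902, β_B = -0.957.
Transform to A's frame with the inverse velocity-addition law: u' = (u − v)/(1 − uv/c²), taking u = β_B and v = β_A.
u' = (-0.957 − 0.902) / (1 − (0.902)(-0.957)) = -1.8590/1.8632 = -0.9977.

-0.998c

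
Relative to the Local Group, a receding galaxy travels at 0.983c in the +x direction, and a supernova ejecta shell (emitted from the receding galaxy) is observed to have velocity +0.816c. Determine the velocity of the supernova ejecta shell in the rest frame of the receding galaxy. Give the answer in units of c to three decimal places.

Invert the composition law: u' = (u − v)/(1 − uv/c²).
u' = (0.816 − 0.983) / (1 − (0.816)(0.983)) = -0.1670/0.1979 = -0.8440.

-0.844c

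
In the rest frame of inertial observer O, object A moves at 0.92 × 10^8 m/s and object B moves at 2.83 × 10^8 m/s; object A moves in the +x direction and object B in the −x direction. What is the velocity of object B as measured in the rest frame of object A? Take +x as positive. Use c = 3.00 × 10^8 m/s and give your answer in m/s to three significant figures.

-2.91 × 10^8 m/s

β_A = 0.307, β_B = -0.943 (dividing each by c = 3.00 × 10^8 m/s).
Transform to A's frame with the inverse velocity-addition law: u' = (u − v)/(1 − uv/c²), taking u = β_B and v = β_A.
u' = (-0.943 − 0.307) / (1 − (0.307)(-0.943)) = -1.2500/1.2893 = -0.9695.
u' = -0.9695 × 3.00 × 10^8 m/s.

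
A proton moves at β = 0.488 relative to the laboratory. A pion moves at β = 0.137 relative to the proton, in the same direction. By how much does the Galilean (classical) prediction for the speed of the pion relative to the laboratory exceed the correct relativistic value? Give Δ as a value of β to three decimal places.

Δ = 0.039

Galilean: u_cl = 0.137 + 0.488 = 0.6250.
Relativistic: u_rel = (0.137 + 0.488) / (1 + 0.137·0.488) = 0.6250/1.0669 = 0.5858.
Δ = 0.6250 − 0.5858 = 0.0392.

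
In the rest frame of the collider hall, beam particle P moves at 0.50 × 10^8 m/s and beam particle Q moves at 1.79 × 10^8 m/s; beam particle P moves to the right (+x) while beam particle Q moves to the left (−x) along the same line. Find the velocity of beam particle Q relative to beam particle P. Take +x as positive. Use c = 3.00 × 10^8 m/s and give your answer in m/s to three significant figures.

-2.08 × 10^8 m/s

β_A = 0.167, β_B = -0.597 (dividing each by c = 3.00 × 10^8 m/s).
Transform to A's frame with the inverse velocity-addition law: u' = (u − v)/(1 − uv/c²), taking u = β_B and v = β_A.
u' = (-0.597 − 0.167) / (1 − (0.167)(-0.597)) = -0.7633/1.0994 = -0.6943.
u' = -0.6943 × 3.00 × 10^8 m/s.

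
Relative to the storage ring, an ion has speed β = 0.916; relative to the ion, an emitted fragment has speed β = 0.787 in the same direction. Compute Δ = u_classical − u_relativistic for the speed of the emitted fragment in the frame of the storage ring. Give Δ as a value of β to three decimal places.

Galilean: u_cl = 0.787 + 0.916 = 1.7030.
Relativistic: u_rel = (0.787 + 0.916) / (1 + 0.787·0.916) = 1.7030/1.7209 = 0.9896.
Δ = 1.7030 − 0.9896 = 0.7134.
(The classical prediction exceeds c; the relativistic result does not.)

Δ = 0.713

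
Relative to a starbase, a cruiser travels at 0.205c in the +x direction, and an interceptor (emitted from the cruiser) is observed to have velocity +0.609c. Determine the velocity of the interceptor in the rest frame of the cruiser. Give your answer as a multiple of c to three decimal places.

+0.462c

Invert the composition law: u' = (u − v)/(1 − uv/c²).
u' = (0.609 − 0.205) / (1 − (0.609)(0.205)) = 0.4040/0.8752 = 0.4616.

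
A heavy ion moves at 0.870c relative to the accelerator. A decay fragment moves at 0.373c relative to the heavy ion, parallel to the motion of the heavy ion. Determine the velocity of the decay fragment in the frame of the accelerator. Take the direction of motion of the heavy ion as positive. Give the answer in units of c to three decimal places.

0.938c

With v = 0.870 and u' = 0.373 (in units of c),
u = (u' + v)/(1 + u'v/c²):
u = (0.373 + 0.870) / (1 + 0.373·0.870) = 1.2430/1.3245 = 0.9385
(Galilean addition would give +1.243c, exceeding c.)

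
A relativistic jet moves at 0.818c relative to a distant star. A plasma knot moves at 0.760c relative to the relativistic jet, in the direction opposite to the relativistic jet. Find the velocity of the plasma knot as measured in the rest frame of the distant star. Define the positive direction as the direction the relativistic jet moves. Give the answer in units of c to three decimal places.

With v = 0.818 and u' = -0.760 (in units of c),
u = (u' + v)/(1 + u'v/c²):
u = (-0.760 + 0.818) / (1 + (-0.760)·0.818) = 0.0580/0.3783 = 0.1533

+0.153c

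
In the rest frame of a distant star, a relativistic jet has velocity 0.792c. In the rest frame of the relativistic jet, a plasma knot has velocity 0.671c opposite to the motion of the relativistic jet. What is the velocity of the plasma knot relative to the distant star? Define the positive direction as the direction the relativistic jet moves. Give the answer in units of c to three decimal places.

+0.258c

With v = 0.792 and u' = -0.671 (in units of c),
u = (u' + v)/(1 + u'v/c²):
u = (-0.671 + 0.792) / (1 + (-0.671)·0.792) = 0.1210/0.4686 = 0.2582
(Galilean addition would give +0.121c.)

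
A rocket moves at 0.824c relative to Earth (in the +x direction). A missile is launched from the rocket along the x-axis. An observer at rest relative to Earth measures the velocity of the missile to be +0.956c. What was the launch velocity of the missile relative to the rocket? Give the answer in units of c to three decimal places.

Invert the composition law: u' = (u − v)/(1 − uv/c²).
u' = (0.956 − 0.824) / (1 − (0.956)(0.824)) = 0.1320/0.2123 = 0.6219.

+0.622c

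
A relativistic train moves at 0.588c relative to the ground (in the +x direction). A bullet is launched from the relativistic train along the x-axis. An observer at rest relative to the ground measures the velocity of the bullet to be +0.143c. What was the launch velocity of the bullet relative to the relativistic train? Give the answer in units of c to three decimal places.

-0.486c

Invert the composition law: u' = (u − v)/(1 − uv/c²).
u' = (0.143 − 0.588) / (1 − (0.143)(0.588)) = -0.4450/0.9159 = -0.4859.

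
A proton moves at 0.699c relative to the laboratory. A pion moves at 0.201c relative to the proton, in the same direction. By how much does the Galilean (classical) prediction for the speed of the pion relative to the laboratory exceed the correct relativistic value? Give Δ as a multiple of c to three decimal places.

Galilean: u_cl = 0.201 + 0.699 = 0.9000.
Relativistic: u_rel = (0.201 + 0.699) / (1 + 0.201·0.699) = 0.9000/1.1405 = 0.7891.
Δ = 0.9000 − 0.7891 = 0.1109.

Δ = 0.111c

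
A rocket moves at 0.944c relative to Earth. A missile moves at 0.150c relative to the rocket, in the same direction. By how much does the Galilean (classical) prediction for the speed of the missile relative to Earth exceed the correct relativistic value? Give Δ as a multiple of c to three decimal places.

Galilean: u_cl = 0.150 + 0.944 = 1.0940.
Relativistic: u_rel = (0.150 + 0.944) / (1 + 0.150·0.944) = 1.0940/1.1416 = 0.9583.
Δ = 1.0940 − 0.9583 = 0.1357.
(The classical prediction exceeds c; the relativistic result does not.)

Δ = 0.136c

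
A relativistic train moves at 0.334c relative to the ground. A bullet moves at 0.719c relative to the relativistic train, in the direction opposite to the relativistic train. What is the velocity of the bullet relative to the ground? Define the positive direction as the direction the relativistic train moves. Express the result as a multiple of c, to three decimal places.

-0.507c

With v = 0.334 and u' = -0.719 (in units of c),
u = (u' + v)/(1 + u'v/c²):
u = (-0.719 + 0.334) / (1 + (-0.719)·0.334) = -0.3850/0.7599 = -0.5067
(Galilean addition would give -0.385c.)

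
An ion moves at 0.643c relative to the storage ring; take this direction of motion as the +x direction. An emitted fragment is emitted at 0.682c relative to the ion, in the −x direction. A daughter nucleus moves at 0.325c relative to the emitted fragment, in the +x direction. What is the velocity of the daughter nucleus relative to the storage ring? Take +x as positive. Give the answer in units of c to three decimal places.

+0.261c

Apply u = (u' + v)/(1 + u'v/c²) successively, working outward toward the storage ring.
Start: velocity of the ion relative to the storage ring = 0.6430c.
Compose with the emitted fragment (u' = -0.682 in the ion frame): u_1 = (-0.682 + 0.643) / (1 + (-0.682)·0.643) = -0.0390/0.5615 = -0.0695.
Compose with the daughter nucleus (u' = 0.325 in the emitted fragment frame): u_2 = (0.325 + (-0.069)) / (1 + 0.325·(-0.069)) = 0.2555/0.9774 = 0.2614.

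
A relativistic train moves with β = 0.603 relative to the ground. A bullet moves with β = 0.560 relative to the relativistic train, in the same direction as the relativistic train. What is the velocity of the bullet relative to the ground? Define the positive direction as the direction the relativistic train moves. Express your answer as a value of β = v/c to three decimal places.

With v = 0.603 and u' = 0.560 (in units of c),
u = (u' + v)/(1 + u'v/c²):
u = (0.560 + 0.603) / (1 + 0.560·0.603) = 1.1630/1.3377 = 0.8694

β = 0.869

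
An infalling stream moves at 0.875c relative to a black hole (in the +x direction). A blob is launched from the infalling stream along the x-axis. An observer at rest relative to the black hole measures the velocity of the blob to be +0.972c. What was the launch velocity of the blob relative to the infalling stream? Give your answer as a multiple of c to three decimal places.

+0.649c

Invert the composition law: u' = (u − v)/(1 − uv/c²).
u' = (0.972 − 0.875) / (1 − (0.972)(0.875)) = 0.0970/0.1495 = 0.6488.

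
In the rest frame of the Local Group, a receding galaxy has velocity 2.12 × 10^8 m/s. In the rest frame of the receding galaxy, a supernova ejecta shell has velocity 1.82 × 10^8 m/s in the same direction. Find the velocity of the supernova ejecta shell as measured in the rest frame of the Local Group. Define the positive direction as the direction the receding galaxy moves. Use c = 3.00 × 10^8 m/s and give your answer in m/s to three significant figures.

2.76 × 10^8 m/s

In units of c (dividing by 3.00 × 10^8 m/s): v = 0.707, u' = 0.607.
u = (u' + v)/(1 + u'v/c²):
u = (0.607 + 0.707) / (1 + 0.607·0.707) = 1.3133/1.4287 = 0.9192
Converting back: u = 0.9192 × 3.00 × 10^8 m/s.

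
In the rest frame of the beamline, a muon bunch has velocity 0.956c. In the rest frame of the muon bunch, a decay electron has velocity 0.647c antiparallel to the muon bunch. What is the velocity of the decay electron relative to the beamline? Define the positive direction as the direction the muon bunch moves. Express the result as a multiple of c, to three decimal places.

With v = 0.956 and u' = -0.647 (in units of c),
u = (u' + v)/(1 + u'v/c²):
u = (-0.647 + 0.956) / (1 + (-0.647)·0.956) = 0.3090/0.3815 = 0.8100

+0.810c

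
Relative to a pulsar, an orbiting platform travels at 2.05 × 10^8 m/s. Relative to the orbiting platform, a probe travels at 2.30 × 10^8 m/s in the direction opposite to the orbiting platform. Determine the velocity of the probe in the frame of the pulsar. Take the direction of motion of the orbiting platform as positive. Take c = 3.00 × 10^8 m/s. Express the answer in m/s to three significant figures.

-5.25 × 10^7 m/s

In units of c (dividing by 3.00 × 10^8 m/s): v = 0.683, u' = -0.767.
u = (u' + v)/(1 + u'v/c²):
u = (-0.767 + 0.683) / (1 + (-0.767)·0.683) = -0.0833/0.4761 = -0.1750
(Galilean addition would give -0.083c.)
Converting back: u = -0.1750 × 3.00 × 10^8 m/s.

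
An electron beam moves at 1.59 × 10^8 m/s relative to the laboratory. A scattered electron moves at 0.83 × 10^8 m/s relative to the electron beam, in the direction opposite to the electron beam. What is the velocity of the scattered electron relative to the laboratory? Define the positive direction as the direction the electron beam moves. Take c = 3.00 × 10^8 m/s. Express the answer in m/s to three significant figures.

In units of c (dividing by 3.00 × 10^8 m/s): v = 0.530, u' = -0.277.
u = (u' + v)/(1 + u'v/c²):
u = (-0.277 + 0.530) / (1 + (-0.277)·0.530) = 0.2533/0.8534 = 0.2969
Converting back: u = 0.2969 × 3.00 × 10^8 m/s.

+8.91 × 10^7 m/s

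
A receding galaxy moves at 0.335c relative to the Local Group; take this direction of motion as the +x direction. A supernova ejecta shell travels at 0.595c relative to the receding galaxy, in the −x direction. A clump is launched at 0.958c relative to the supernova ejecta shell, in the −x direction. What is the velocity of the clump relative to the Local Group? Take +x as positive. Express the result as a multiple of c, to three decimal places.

Apply u = (u' + v)/(1 + u'v/c²) successively, working outward toward the Local Group.
Start: velocity of the receding galaxy relative to the Local Group = 0.3350c.
Compose with the supernova ejecta shell (u' = -0.595 in the receding galaxy frame): u_1 = (-0.595 + 0.335) / (1 + (-0.595)·0.335) = -0.2600/0.8007 = -0.3247.
Compose with the clump (u' = -0.958 in the supernova ejecta shell frame): u_2 = (-0.958 + (-0.325)) / (1 + (-0.958)·(-0.325)) = -1.2827/1.3111 = -0.9784.

-0.978c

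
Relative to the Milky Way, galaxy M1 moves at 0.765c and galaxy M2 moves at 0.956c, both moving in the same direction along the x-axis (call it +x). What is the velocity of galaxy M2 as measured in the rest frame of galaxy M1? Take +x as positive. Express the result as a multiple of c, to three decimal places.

β_A = 0.765, β_B = 0.956.
Transform to A's frame with the inverse velocity-addition law: u' = (u − v)/(1 − uv/c²), taking u = β_B and v = β_A.
u' = (0.956 − 0.765) / (1 − (0.765)(0.956)) = 0.1910/0.2687 = 0.7109.

+0.711c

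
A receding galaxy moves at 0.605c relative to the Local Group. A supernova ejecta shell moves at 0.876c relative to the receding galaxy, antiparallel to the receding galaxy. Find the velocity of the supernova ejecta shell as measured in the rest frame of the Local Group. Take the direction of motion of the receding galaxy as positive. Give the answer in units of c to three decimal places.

-0.577c

With v = 0.605 and u' = -0.876 (in units of c),
u = (u' + v)/(1 + u'v/c²):
u = (-0.876 + 0.605) / (1 + (-0.876)·0.605) = -0.2710/0.4700 = -0.5766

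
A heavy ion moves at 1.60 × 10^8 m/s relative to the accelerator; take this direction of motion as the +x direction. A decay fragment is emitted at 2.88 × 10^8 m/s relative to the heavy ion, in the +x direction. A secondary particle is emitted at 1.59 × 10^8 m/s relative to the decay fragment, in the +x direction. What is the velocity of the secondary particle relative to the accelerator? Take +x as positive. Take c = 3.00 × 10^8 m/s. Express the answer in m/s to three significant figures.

Apply u = (u' + v)/(1 + u'v/c²) successively, working outward toward the accelerator.
(Dividing each given speed by c = 3.00 × 10^8 m/s to work in units of c.)
Start: velocity of the heavy ion relative to the accelerator = 0.5333c.
Compose with the decay fragment (u' = 0.960 in the heavy ion frame): u_1 = (0.960 + 0.533) / (1 + 0.960·0.533) = 1.4933/1.5120 = 0.9877.
Compose with the secondary particle (u' = 0.530 in the decay fragment frame): u_2 = (0.530 + 0.988) / (1 + 0.530·0.988) = 1.5177/1.5235 = 0.9962.
So u = 0.9962 × 3.00 × 10^8 m/s.

2.99 × 10^8 m/s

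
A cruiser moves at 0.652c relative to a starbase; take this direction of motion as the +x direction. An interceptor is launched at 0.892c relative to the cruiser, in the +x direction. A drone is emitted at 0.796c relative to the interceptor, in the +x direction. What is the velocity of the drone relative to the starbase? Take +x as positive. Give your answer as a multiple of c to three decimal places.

0.997c

Apply u = (u' + v)/(1 + u'v/c²) successively, working outward toward the starbase.
Start: velocity of the cruiser relative to the starbase = 0.6520c.
Compose with the interceptor (u' = 0.892 in the cruiser frame): u_1 = (0.892 + 0.652) / (1 + 0.892·0.652) = 1.5440/1.5816 = 0.9762.
Compose with the drone (u' = 0.796 in the interceptor frame): u_2 = (0.796 + 0.976) / (1 + 0.796·0.976) = 1.7722/1.7771 = 0.9973.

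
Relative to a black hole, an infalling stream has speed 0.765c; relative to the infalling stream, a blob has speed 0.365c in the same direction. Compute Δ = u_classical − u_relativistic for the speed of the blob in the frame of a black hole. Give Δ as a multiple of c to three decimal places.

Galilean: u_cl = 0.365 + 0.765 = 1.1300.
Relativistic: u_rel = (0.365 + 0.765) / (1 + 0.365·0.765) = 1.1300/1.2792 = 0.8833.
Δ = 1.1300 − 0.8833 = 0.2467.
(The classical prediction exceeds c; the relativistic result does not.)

Δ = 0.247c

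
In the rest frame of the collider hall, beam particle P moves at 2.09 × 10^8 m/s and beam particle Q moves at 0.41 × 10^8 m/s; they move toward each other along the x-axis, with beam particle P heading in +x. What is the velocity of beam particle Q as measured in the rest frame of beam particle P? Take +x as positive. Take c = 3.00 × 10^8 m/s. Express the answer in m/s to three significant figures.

β_A = 0.697, β_B = -0.137 (dividing each by c = 3.00 × 10^8 m/s).
Transform to A's frame with the inverse velocity-addition law: u' = (u − v)/(1 − uv/c²), taking u = β_B and v = β_A.
u' = (-0.137 − 0.697) / (1 − (0.697)(-0.137)) = -0.8333/1.0952 = -0.7609.
u' = -0.7609 × 3.00 × 10^8 m/s.

-2.28 × 10^8 m/s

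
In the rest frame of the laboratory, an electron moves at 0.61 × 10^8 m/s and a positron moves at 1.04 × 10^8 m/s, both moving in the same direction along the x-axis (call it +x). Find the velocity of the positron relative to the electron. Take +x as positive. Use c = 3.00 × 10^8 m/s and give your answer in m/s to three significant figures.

β_A = 0.203, β_B = 0.347 (dividing each by c = 3.00 × 10^8 m/s).
Transform to A's frame with the inverse velocity-addition law: u' = (u − v)/(1 − uv/c²), taking u = β_B and v = β_A.
u' = (0.347 − 0.203) / (1 − (0.203)(0.347)) = 0.1433/0.9295 = 0.1542.
u' = 0.1542 × 3.00 × 10^8 m/s.

+4.63 × 10^7 m/s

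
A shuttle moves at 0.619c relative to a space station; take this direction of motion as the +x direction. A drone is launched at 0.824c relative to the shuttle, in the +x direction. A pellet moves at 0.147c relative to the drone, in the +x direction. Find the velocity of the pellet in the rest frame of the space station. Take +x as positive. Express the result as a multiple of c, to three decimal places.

Apply u = (u' + v)/(1 + u'v/c²) successively, working outward toward the space station.
Start: velocity of the shuttle relative to the space station = 0.6190c.
Compose with the drone (u' = 0.824 in the shuttle frame): u_1 = (0.824 + 0.619) / (1 + 0.824·0.619) = 1.4430/1.5101 = 0.9556.
Compose with the pellet (u' = 0.147 in the drone frame): u_2 = (0.147 + 0.956) / (1 + 0.147·0.956) = 1.1026/1.1405 = 0.9668.

0.967c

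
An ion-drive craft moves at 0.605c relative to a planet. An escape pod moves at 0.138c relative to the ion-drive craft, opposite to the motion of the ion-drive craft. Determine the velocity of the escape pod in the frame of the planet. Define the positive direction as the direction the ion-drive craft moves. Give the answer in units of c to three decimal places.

With v = 0.605 and u' = -0.138 (in units of c),
u = (u' + v)/(1 + u'v/c²):
u = (-0.138 + 0.605) / (1 + (-0.138)·0.605) = 0.4670/0.9165 = 0.5095
(Galilean addition would give +0.467c.)

+0.510c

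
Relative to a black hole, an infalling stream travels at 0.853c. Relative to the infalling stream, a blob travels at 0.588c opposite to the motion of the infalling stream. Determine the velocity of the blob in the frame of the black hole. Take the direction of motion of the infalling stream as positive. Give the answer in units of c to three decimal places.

+0.532c

With v = 0.853 and u' = -0.588 (in units of c),
u = (u' + v)/(1 + u'v/c²):
u = (-0.588 + 0.853) / (1 + (-0.588)·0.853) = 0.2650/0.4984 = 0.5317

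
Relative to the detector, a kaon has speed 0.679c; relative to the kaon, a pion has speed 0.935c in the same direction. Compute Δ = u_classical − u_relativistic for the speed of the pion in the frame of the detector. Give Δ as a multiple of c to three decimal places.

Galilean: u_cl = 0.935 + 0.679 = 1.6140.
Relativistic: u_rel = (0.935 + 0.679) / (1 + 0.935·0.679) = 1.6140/1.6349 = 0.9872.
Δ = 1.6140 − 0.9872 = 0.6268.
(The classical prediction exceeds c; the relativistic result does not.)

Δ = 0.627c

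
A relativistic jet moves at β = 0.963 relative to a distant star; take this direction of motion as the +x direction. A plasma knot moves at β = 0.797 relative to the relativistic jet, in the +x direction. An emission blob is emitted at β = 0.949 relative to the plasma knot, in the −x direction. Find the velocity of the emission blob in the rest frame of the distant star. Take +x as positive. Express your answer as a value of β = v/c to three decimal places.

Apply u = (u' + v)/(1 + u'v/c²) successively, working outward toward the distant star.
Start: velocity of the relativistic jet relative to the distant star = 0.9630c.
Compose with the plasma knot (u' = 0.797 in the relativistic jet frame): u_1 = (0.797 + 0.963) / (1 + 0.797·0.963) = 1.7600/1.7675 = 0.9958.
Compose with the emission blob (u' = -0.949 in the plasma knot frame): u_2 = (-0.949 + 0.996) / (1 + (-0.949)·0.996) = 0.0468/0.0550 = 0.8495.

β = +0.850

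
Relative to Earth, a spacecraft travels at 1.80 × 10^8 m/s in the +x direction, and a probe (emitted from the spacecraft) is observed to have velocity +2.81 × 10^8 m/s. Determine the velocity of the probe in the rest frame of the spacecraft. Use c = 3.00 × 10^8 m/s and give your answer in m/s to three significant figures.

v = 0.600c, u = 0.937c.
Invert the composition law: u' = (u − v)/(1 − uv/c²).
u' = (0.937 − 0.600) / (1 − (0.937)(0.600)) = 0.3367/0.4380 = 0.7686.
u' = 0.7686 × 3.00 × 10^8 m/s.

+2.31 × 10^8 m/s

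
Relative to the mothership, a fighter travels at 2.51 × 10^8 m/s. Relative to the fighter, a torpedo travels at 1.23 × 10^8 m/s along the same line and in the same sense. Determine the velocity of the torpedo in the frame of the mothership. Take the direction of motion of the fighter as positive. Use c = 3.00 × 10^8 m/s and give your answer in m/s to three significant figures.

2.78 × 10^8 m/s

In units of c (dividing by 3.00 × 10^8 m/s): v = 0.837, u' = 0.410.
u = (u' + v)/(1 + u'v/c²):
u = (0.410 + 0.837) / (1 + 0.410·0.837) = 1.2467/1.3430 = 0.9282
Converting back: u = 0.9282 × 3.00 × 10^8 m/s.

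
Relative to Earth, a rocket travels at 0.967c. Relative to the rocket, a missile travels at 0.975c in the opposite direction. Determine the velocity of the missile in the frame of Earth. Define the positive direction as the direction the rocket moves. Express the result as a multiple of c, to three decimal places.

-0.140c

With v = 0.967 and u' = -0.975 (in units of c),
u = (u' + v)/(1 + u'v/c²):
u = (-0.975 + 0.967) / (1 + (-0.975)·0.967) = -0.0080/0.0572 = -0.1399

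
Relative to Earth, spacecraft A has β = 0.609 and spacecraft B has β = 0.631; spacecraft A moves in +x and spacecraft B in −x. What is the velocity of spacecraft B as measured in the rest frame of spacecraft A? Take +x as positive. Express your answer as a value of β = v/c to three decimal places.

β_A = 0.609, β_B = -0.631.
Transform to A's frame with the inverse velocity-addition law: u' = (u − v)/(1 − uv/c²), taking u = β_B and v = β_A.
u' = (-0.631 − 0.609) / (1 − (0.609)(-0.631)) = -1.2400/1.3843 = -0.8958.

β = -0.896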